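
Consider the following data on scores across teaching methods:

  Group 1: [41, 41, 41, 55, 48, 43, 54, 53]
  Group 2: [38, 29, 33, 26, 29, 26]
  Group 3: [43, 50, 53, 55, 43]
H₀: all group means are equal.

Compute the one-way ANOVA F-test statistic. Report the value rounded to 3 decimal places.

test statistic = 20.108

Group means [47.00, 30.17, 48.80], grand mean 42.158
SSB = Σnᵢ(x̄ᵢ−x̄)² = 1270.893; SSW = ΣΣ(x−x̄ᵢ)² = 505.633
MSB = 1270.893/2 = 635.4465; MSW = 505.633/16 = 31.6021
F = MSB/MSW = 20.1077
df = (2, 16)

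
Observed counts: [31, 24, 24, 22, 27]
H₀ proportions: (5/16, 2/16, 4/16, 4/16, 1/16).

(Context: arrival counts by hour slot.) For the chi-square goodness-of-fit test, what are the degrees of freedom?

df = k − 1 = 5 − 1 = 4

degrees of freedom = 4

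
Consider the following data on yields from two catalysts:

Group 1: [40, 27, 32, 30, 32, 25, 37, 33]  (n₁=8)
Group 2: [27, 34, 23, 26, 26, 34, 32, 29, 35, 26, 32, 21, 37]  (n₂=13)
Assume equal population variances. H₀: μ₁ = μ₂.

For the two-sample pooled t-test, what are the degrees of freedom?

df = n₁ + n₂ − 2 = 8 + 13 − 2 = 19

degrees of freedom = 19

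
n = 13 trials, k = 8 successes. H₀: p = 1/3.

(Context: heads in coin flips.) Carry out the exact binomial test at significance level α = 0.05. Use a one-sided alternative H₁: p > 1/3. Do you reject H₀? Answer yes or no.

Exact binomial: n=13, k=8, p₀=1/3=0.3333
P(X≥8) from Σ C(n,i)·p₀^i·(1−p₀)^(n−i)
p-value (one-sided, H₁ greater) = 0.03465
At α=0.05: p < α → reject H₀

reject H₀: yes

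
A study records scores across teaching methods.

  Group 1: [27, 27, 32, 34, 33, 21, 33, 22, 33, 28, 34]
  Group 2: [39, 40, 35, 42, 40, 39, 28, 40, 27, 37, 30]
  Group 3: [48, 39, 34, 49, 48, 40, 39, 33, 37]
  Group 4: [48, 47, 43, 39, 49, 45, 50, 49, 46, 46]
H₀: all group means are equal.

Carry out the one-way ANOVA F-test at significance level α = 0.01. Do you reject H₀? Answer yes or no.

Group means [29.45, 36.09, 40.78, 46.20], grand mean 37.805
SSB = Σnᵢ(x̄ᵢ−x̄)² = 1583.647; SSW = ΣΣ(x−x̄ᵢ)² = 908.792
MSB = 1583.647/3 = 527.8824; MSW = 908.792/37 = 24.5619
F = MSB/MSW = 21.4919
df = (3, 37)
p-value (upper-tail) = 0.00000
At α=0.01: p < α → reject H₀

reject H₀: yes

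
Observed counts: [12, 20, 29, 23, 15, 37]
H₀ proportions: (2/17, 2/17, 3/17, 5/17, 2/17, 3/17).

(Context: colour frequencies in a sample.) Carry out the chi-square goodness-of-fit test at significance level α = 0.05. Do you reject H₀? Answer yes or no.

reject H₀: yes

n = 136; E_i = n·p_i = [16.00, 16.00, 24.00, 40.00, 16.00, 24.00]
χ² = (12−16.00)²/16.00 + (20−16.00)²/16.00 + (29−24.00)²/24.00 + (23−40.00)²/40.00 + (15−16.00)²/16.00 + (37−24.00)²/24.00 = 17.3708
df = 5
p-value (upper-tail) = 0.00385
At α=0.05: p < α → reject H₀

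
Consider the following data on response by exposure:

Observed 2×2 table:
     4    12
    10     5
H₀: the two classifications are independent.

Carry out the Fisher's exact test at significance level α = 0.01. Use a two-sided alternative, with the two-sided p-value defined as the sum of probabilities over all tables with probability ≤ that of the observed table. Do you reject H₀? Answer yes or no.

reject H₀: no

Margins: r₁=16, r₂=15, c₁=14, c₂=17, n=31
p_obs = C(16,4)·C(15,10)/C(31,14); sum pmf over tables with pmf ≤ p_obs
p-value (two-sided) = 0.03195
At α=0.01: p ≥ α → fail to reject H₀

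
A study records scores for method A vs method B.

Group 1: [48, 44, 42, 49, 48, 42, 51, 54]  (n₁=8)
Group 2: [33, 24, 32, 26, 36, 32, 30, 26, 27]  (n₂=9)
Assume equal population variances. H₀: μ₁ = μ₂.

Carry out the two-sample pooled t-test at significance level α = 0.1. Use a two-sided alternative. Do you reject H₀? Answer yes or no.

x̄₁=47.250, s₁=4.301, n₁=8
x̄₂=29.556, s₂=4.003, n₂=9
s_p² = [7·4.301² + 8·4.003²]/15 = 17.1815
SE = √(s_p²·(1/8+1/9)) = 2.0141
t = (47.250−29.556)/2.0141 = 8.7851
df = 15
p-value (two-sided) = 0.00000
At α=0.1: p < α → reject H₀

reject H₀: yes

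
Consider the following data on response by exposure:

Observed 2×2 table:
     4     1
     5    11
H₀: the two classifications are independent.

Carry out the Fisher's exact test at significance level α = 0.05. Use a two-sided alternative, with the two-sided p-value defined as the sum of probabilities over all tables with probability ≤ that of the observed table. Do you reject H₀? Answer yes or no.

reject H₀: no

Margins: r₁=5, r₂=16, c₁=9, c₂=12, n=21
p_obs = C(5,4)·C(16,5)/C(21,9); sum pmf over tables with pmf ≤ p_obs
p-value (two-sided) = 0.11942
At α=0.05: p ≥ α → fail to reject H₀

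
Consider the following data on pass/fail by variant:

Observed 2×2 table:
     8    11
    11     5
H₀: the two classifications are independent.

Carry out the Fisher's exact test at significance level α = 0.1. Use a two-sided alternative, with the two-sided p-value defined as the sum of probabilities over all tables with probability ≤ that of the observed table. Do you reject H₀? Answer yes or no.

reject H₀: no

Margins: r₁=19, r₂=16, c₁=19, c₂=16, n=35
p_obs = C(19,8)·C(16,11)/C(35,19); sum pmf over tables with pmf ≤ p_obs
p-value (two-sided) = 0.17591
At α=0.1: p ≥ α → fail to reject H₀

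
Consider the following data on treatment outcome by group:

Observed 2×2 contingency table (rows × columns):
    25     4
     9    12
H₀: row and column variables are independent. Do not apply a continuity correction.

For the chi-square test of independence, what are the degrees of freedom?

df = (r−1)(c−1) = (2−1)·(2−1) = 1

degrees of freedom = 1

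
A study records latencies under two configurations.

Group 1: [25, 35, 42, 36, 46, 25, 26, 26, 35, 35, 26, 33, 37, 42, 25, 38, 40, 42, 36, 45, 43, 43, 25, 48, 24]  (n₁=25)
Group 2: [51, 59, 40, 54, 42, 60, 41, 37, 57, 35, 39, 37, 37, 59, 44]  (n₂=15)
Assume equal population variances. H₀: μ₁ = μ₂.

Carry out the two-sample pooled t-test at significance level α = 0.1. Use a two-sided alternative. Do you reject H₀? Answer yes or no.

reject H₀: yes

x̄₁=35.120, s₁=7.833, n₁=25
x̄₂=46.133, s₂=9.403, n₂=15
s_p² = [24·7.833² + 14·9.403²]/38 = 71.3256
SE = √(s_p²·(1/25+1/15)) = 2.7583
t = (35.120−46.133)/2.7583 = -3.9928
df = 38
p-value (two-sided) = 0.00029
At α=0.1: p < α → reject H₀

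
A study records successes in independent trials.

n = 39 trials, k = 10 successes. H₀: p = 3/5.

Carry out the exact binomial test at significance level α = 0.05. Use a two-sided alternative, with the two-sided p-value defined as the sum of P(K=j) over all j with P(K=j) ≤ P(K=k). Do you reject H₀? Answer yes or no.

reject H₀: yes

Exact binomial: n=39, k=10, p₀=3/5=0.6000
P(X=j) = C(n,j)·p₀^j·(1−p₀)^(n−j); p = Σ P(X=j) over j with P(X=j) ≤ P(X=10)
p-value (two-sided) = 0.00002
At α=0.05: p < α → reject H₀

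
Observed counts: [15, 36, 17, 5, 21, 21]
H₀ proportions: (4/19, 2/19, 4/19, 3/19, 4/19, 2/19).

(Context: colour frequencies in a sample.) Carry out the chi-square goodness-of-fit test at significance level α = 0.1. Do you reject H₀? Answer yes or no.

n = 115; E_i = n·p_i = [24.21, 12.11, 24.21, 18.16, 24.21, 12.11]
χ² = (15−24.21)²/24.21 + (36−12.11)²/12.11 + (17−24.21)²/24.21 + (5−18.16)²/18.16 + (21−24.21)²/24.21 + (21−12.11)²/12.11 = 69.3138
df = 5
p-value (upper-tail) = 0.00000
At α=0.1: p < α → reject H₀

reject H₀: yes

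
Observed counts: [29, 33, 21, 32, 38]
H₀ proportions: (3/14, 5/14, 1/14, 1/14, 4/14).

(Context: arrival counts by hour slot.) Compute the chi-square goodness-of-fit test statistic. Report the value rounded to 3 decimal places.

n = 153; E_i = n·p_i = [32.79, 54.64, 10.93, 10.93, 43.71]
χ² = (29−32.79)²/32.79 + (33−54.64)²/54.64 + (21−10.93)²/10.93 + (32−10.93)²/10.93 + (38−43.71)²/43.71 = 59.6658
df = 4

test statistic = 59.666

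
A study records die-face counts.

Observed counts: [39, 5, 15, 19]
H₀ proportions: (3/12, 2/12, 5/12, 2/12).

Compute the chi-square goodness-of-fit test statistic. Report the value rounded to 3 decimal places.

test statistic = 36.615

n = 78; E_i = n·p_i = [19.50, 13.00, 32.50, 13.00]
χ² = (39−19.50)²/19.50 + (5−13.00)²/13.00 + (15−32.50)²/32.50 + (19−13.00)²/13.00 = 36.6154
df = 3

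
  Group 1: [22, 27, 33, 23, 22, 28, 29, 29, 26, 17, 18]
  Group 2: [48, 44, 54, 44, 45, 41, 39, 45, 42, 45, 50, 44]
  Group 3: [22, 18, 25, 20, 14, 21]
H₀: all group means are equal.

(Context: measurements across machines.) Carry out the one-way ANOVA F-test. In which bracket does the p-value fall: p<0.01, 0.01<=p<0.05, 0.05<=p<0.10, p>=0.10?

Group means [24.91, 45.08, 20.00], grand mean 32.241
SSB = Σnᵢ(x̄ᵢ−x̄)² = 3469.485; SSW = ΣΣ(x−x̄ᵢ)² = 493.826
MSB = 3469.485/2 = 1734.7423; MSW = 493.826/26 = 18.9933
F = MSB/MSW = 91.3344
df = (2, 26)
p-value (upper-tail) = 0.00000
→ bracket: p<0.01

p-value bracket: p<0.01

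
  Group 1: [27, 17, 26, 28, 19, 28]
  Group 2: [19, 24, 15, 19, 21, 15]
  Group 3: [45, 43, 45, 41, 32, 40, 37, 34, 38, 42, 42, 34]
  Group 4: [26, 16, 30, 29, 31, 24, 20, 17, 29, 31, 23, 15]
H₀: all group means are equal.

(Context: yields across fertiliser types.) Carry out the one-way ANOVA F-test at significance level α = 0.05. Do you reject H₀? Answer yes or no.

reject H₀: yes

Group means [24.17, 18.83, 39.42, 24.25], grand mean 28.389
SSB = Σnᵢ(x̄ᵢ−x̄)² = 2319.722; SSW = ΣΣ(x−x̄ᵢ)² = 790.833
MSB = 2319.722/3 = 773.2407; MSW = 790.833/32 = 24.7135
F = MSB/MSW = 31.2881
df = (3, 32)
p-value (upper-tail) = 0.00000
At α=0.05: p < α → reject H₀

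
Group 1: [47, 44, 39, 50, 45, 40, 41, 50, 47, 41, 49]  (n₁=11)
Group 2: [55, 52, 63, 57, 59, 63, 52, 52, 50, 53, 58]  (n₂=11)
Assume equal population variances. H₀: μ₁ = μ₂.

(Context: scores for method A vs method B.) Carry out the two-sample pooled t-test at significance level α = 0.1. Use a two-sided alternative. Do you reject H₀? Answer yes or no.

x̄₁=44.818, s₁=4.094, n₁=11
x̄₂=55.818, s₂=4.535, n₂=11
s_p² = [10·4.094² + 10·4.535²]/20 = 18.6636
SE = √(s_p²·(1/11+1/11)) = 1.8421
t = (44.818−55.818)/1.8421 = -5.9714
df = 20
p-value (two-sided) = 0.00001
At α=0.1: p < α → reject H₀

reject H₀: yes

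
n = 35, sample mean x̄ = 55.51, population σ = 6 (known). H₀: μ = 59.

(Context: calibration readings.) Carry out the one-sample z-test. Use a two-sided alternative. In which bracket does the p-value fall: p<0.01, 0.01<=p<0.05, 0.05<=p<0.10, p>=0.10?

p-value bracket: p<0.01

SE = σ/√n = 6/√35 = 1.0142
z = (x̄−μ₀)/SE = (55.51−59)/1.0142 = -3.4412
p-value (two-sided) = 0.00058
→ bracket: p<0.01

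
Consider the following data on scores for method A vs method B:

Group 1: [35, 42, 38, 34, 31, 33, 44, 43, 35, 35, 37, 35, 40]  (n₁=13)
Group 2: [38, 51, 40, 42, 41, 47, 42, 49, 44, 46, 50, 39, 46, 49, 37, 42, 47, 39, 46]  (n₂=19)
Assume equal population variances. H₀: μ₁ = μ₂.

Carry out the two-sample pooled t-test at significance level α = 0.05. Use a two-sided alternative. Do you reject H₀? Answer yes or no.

reject H₀: yes

x̄₁=37.077, s₁=4.051, n₁=13
x̄₂=43.947, s₂=4.327, n₂=19
s_p² = [12·4.051² + 18·4.327²]/30 = 17.7957
SE = √(s_p²·(1/13+1/19)) = 1.5184
t = (37.077−43.947)/1.5184 = -4.5248
df = 30
p-value (two-sided) = 0.00009
At α=0.05: p < α → reject H₀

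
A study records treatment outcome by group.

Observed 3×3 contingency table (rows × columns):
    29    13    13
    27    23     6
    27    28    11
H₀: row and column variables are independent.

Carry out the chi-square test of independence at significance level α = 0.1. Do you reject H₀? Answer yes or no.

Row totals [55, 56, 66], col totals [83, 64, 30], n=177
χ² = (29−25.79)²/25.79 + (13−19.89)²/19.89 + (13−9.32)²/9.32 + (27−26.26)²/26.26 + (23−20.25)²/20.25 + (6−9.49)²/9.49 + (27−30.95)²/30.95 + (28−23.86)²/23.86 + (11−11.19)²/11.19 = 7.1382
df = 4
p-value (upper-tail) = 0.12876
At α=0.1: p ≥ α → fail to reject H₀

reject H₀: no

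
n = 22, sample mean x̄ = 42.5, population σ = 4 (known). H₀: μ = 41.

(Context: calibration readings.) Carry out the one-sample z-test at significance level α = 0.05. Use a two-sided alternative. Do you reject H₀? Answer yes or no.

SE = σ/√n = 4/√22 = 0.8528
z = (x̄−μ₀)/SE = (42.5−41)/0.8528 = 1.7589
p-value (two-sided) = 0.07859
At α=0.05: p ≥ α → fail to reject H₀

reject H₀: no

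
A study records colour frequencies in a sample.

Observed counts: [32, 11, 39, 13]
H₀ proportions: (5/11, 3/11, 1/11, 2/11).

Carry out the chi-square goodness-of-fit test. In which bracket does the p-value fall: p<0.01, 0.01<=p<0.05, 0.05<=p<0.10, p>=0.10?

p-value bracket: p<0.01

n = 95; E_i = n·p_i = [43.18, 25.91, 8.64, 17.27]
χ² = (32−43.18)²/43.18 + (11−25.91)²/25.91 + (39−8.64)²/8.64 + (13−17.27)²/17.27 = 119.2839
df = 3
p-value (upper-tail) = 0.00000
→ bracket: p<0.01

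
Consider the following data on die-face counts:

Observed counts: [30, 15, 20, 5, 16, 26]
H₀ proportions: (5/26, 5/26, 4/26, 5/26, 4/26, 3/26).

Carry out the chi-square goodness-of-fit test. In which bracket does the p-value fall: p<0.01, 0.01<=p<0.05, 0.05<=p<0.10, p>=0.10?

p-value bracket: p<0.01

n = 112; E_i = n·p_i = [21.54, 21.54, 17.23, 21.54, 17.23, 12.92]
χ² = (30−21.54)²/21.54 + (15−21.54)²/21.54 + (20−17.23)²/17.23 + (5−21.54)²/21.54 + (16−17.23)²/17.23 + (26−12.92)²/12.92 = 31.7738
df = 5
p-value (upper-tail) = 0.00001
→ bracket: p<0.01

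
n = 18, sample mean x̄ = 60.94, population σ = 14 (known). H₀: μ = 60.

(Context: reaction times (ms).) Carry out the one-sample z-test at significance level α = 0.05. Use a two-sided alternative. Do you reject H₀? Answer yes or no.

SE = σ/√n = 14/√18 = 3.2998
z = (x̄−μ₀)/SE = (60.94−60)/3.2998 = 0.2849
p-value (two-sided) = 0.77575
At α=0.05: p ≥ α → fail to reject H₀

reject H₀: no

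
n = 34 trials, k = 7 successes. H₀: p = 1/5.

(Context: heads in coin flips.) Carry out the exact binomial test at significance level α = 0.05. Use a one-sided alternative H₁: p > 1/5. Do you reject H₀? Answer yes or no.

reject H₀: no

Exact binomial: n=34, k=7, p₀=1/5=0.2000
P(X≥7) from Σ C(n,i)·p₀^i·(1−p₀)^(n−i)
p-value (one-sided, H₁ greater) = 0.53386
At α=0.05: p ≥ α → fail to reject H₀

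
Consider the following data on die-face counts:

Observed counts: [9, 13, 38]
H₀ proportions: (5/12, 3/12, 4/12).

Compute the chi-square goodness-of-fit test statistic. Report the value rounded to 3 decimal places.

test statistic = 26.707

n = 60; E_i = n·p_i = [25.00, 15.00, 20.00]
χ² = (9−25.00)²/25.00 + (13−15.00)²/15.00 + (38−20.00)²/20.00 = 26.7067
df = 2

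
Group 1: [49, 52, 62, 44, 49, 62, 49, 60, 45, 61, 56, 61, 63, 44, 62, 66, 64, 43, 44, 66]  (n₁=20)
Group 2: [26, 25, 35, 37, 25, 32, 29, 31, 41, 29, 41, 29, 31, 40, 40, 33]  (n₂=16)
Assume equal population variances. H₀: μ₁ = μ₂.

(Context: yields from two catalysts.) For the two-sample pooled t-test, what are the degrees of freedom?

degrees of freedom = 34

df = n₁ + n₂ − 2 = 20 + 16 − 2 = 34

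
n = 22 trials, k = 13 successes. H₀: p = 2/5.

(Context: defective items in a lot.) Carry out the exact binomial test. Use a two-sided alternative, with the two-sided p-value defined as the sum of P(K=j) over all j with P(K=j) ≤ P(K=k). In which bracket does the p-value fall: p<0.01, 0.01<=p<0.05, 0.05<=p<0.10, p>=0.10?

p-value bracket: 0.05<=p<0.10

Exact binomial: n=22, k=13, p₀=2/5=0.4000
P(X=j) = C(n,j)·p₀^j·(1−p₀)^(n−j); p = Σ P(X=j) over j with P(X=j) ≤ P(X=13)
p-value (two-sided) = 0.08169
→ bracket: 0.05<=p<0.10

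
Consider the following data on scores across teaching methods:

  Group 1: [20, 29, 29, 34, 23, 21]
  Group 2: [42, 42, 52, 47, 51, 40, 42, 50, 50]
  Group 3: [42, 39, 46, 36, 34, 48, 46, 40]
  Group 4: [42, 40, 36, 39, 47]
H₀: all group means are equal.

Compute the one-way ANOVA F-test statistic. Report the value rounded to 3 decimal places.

test statistic = 21.409

Group means [26.00, 46.22, 41.38, 40.80], grand mean 39.536
SSB = Σnᵢ(x̄ᵢ−x̄)² = 1536.734; SSW = ΣΣ(x−x̄ᵢ)² = 574.231
MSB = 1536.734/3 = 512.2446; MSW = 574.231/24 = 23.9263
F = MSB/MSW = 21.4093
df = (3, 24)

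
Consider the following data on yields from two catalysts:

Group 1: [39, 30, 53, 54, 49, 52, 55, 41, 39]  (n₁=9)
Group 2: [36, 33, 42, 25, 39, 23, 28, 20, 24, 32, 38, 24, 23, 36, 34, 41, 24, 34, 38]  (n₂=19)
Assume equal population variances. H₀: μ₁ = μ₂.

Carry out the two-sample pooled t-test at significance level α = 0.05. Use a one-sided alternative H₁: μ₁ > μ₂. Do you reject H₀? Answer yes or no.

reject H₀: yes

x̄₁=45.778, s₁=8.786, n₁=9
x̄₂=31.263, s₂=7.054, n₂=19
s_p² = [8·8.786² + 18·7.054²]/26 = 58.2015
SE = √(s_p²·(1/9+1/19)) = 3.0871
t = (45.778−31.263)/3.0871 = 4.7017
df = 26
p-value (one-sided, H₁ greater) = 0.00004
At α=0.05: p < α → reject H₀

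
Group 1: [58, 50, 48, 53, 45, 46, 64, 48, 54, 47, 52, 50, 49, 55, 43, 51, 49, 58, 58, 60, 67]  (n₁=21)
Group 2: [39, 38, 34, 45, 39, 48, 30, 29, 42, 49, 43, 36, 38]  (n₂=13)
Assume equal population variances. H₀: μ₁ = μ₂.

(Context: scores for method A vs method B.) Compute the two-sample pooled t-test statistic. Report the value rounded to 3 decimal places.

test statistic = 6.057

x̄₁=52.619, s₁=6.312, n₁=21
x̄₂=39.231, s₂=6.180, n₂=13
s_p² = [20·6.312² + 12·6.180²]/32 = 39.2269
SE = √(s_p²·(1/21+1/13)) = 2.2103
t = (52.619−39.231)/2.2103 = 6.0572
df = 32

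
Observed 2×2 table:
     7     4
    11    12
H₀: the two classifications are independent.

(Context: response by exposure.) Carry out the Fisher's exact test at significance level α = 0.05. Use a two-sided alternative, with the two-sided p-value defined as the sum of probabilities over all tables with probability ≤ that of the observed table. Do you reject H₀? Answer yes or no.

Margins: r₁=11, r₂=23, c₁=18, c₂=16, n=34
p_obs = C(11,7)·C(23,11)/C(34,18); sum pmf over tables with pmf ≤ p_obs
p-value (two-sided) = 0.47675
At α=0.05: p ≥ α → fail to reject H₀

reject H₀: no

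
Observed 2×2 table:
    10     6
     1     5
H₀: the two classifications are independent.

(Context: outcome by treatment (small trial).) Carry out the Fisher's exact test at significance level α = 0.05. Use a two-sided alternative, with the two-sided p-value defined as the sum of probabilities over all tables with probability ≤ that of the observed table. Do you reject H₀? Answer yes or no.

reject H₀: no

Margins: r₁=16, r₂=6, c₁=11, c₂=11, n=22
p_obs = C(16,10)·C(6,1)/C(22,11); sum pmf over tables with pmf ≤ p_obs
p-value (two-sided) = 0.14861
At α=0.05: p ≥ α → fail to reject H₀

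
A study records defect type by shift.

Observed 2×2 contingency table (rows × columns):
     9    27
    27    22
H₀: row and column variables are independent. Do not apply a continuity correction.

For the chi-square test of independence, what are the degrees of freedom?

df = (r−1)(c−1) = (2−1)·(2−1) = 1

degrees of freedom = 1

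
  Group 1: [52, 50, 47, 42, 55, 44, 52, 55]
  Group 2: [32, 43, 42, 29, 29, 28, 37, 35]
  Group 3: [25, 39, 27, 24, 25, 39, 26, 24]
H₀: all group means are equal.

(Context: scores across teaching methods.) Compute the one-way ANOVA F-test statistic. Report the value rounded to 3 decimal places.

test statistic = 28.119

Group means [49.62, 34.38, 28.62], grand mean 37.542
SSB = Σnᵢ(x̄ᵢ−x̄)² = 1884.333; SSW = ΣΣ(x−x̄ᵢ)² = 703.625
MSB = 1884.333/2 = 942.1667; MSW = 703.625/21 = 33.5060
F = MSB/MSW = 28.1194
df = (2, 21)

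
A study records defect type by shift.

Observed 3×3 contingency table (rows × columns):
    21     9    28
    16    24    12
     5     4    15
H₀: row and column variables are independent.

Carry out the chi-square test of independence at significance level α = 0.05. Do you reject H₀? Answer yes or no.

reject H₀: yes

Row totals [58, 52, 24], col totals [42, 37, 55], n=134
χ² = (21−18.18)²/18.18 + (9−16.01)²/16.01 + (28−23.81)²/23.81 + (16−16.30)²/16.30 + (24−14.36)²/14.36 + (12−21.34)²/21.34 + (5−7.52)²/7.52 + (4−6.63)²/6.63 + (15−9.85)²/9.85 = 19.3983
df = 4
p-value (upper-tail) = 0.00066
At α=0.05: p < α → reject H₀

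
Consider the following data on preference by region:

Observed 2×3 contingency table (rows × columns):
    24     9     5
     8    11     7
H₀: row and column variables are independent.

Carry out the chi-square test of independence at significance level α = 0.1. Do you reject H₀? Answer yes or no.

reject H₀: yes

Row totals [38, 26], col totals [32, 20, 12], n=64
χ² = (24−19.00)²/19.00 + (9−11.88)²/11.88 + (5−7.12)²/7.12 + (8−13.00)²/13.00 + (11−8.12)²/8.12 + (7−4.88)²/4.88 = 6.5123
df = 2
p-value (upper-tail) = 0.03854
At α=0.1: p < α → reject H₀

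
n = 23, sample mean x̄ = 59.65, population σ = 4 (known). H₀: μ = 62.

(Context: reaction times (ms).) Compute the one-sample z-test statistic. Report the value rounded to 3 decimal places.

test statistic = -2.818

SE = σ/√n = 4/√23 = 0.8341
z = (x̄−μ₀)/SE = (59.65−62)/0.8341 = -2.8176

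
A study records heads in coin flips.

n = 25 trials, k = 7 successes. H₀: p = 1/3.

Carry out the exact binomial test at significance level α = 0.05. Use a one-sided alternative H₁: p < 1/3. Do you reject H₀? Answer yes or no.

Exact binomial: n=25, k=7, p₀=1/3=0.3333
P(X≤7) from Σ C(n,i)·p₀^i·(1−p₀)^(n−i)
p-value (one-sided, H₁ less) = 0.37026
At α=0.05: p ≥ α → fail to reject H₀

reject H₀: no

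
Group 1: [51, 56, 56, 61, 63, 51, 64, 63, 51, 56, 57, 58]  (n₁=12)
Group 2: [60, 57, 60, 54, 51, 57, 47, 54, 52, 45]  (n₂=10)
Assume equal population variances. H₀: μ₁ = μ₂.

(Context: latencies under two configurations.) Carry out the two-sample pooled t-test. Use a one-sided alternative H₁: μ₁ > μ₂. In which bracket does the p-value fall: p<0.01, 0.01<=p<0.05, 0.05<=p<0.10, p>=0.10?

x̄₁=57.250, s₁=4.751, n₁=12
x̄₂=53.700, s₂=5.078, n₂=10
s_p² = [11·4.751² + 9·5.078²]/20 = 24.0175
SE = √(s_p²·(1/12+1/10)) = 2.0984
t = (57.250−53.700)/2.0984 = 1.6918
df = 20
p-value (one-sided, H₁ greater) = 0.05311
→ bracket: 0.05<=p<0.10

p-value bracket: 0.05<=p<0.10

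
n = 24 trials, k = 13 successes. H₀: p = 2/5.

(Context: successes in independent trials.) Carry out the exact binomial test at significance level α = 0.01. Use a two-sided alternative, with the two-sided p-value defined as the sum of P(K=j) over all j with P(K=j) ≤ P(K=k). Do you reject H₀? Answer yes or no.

reject H₀: no

Exact binomial: n=24, k=13, p₀=2/5=0.4000
P(X=j) = C(n,j)·p₀^j·(1−p₀)^(n−j); p = Σ P(X=j) over j with P(X=j) ≤ P(X=13)
p-value (two-sided) = 0.21023
At α=0.01: p ≥ α → fail to reject H₀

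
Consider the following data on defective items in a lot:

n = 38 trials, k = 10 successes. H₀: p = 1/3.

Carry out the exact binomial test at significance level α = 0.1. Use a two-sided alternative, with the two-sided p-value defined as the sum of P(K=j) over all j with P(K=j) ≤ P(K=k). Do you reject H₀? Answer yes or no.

reject H₀: no

Exact binomial: n=38, k=10, p₀=1/3=0.3333
P(X=j) = C(n,j)·p₀^j·(1−p₀)^(n−j); p = Σ P(X=j) over j with P(X=j) ≤ P(X=10)
p-value (two-sided) = 0.39526
At α=0.1: p ≥ α → fail to reject H₀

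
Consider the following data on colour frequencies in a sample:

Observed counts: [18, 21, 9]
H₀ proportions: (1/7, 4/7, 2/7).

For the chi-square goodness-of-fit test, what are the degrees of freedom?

df = k − 1 = 3 − 1 = 2

degrees of freedom = 2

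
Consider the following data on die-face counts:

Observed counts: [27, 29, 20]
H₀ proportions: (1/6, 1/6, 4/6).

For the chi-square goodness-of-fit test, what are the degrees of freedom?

df = k − 1 = 3 − 1 = 2

degrees of freedom = 2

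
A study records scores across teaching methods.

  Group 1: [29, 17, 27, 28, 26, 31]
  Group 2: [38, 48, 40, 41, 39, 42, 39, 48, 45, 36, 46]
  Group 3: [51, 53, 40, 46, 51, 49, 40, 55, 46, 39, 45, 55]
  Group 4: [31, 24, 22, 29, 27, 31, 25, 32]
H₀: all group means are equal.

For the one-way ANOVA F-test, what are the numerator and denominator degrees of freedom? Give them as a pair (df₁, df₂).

k = 4 groups, N = 37 total
df = (k−1, N−k) = (4−1, 37−4) = (3, 33)

degrees of freedom = [3, 33]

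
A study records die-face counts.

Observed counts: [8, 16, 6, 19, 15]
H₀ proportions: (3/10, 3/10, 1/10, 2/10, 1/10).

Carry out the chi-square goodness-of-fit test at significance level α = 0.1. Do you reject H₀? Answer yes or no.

n = 64; E_i = n·p_i = [19.20, 19.20, 6.40, 12.80, 6.40]
χ² = (8−19.20)²/19.20 + (16−19.20)²/19.20 + (6−6.40)²/6.40 + (19−12.80)²/12.80 + (15−6.40)²/6.40 = 21.6510
df = 4
p-value (upper-tail) = 0.00024
At α=0.1: p < α → reject H₀

reject H₀: yes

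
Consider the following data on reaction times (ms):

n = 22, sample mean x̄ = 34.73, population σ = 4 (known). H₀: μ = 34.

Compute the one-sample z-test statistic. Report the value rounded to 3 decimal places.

SE = σ/√n = 4/√22 = 0.8528
z = (x̄−μ₀)/SE = (34.73−34)/0.8528 = 0.8560

test statistic = 0.856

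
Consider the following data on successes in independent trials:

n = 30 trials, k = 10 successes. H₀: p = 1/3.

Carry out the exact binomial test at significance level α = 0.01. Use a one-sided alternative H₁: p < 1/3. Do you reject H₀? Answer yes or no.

reject H₀: no

Exact binomial: n=30, k=10, p₀=1/3=0.3333
P(X≤10) from Σ C(n,i)·p₀^i·(1−p₀)^(n−i)
p-value (one-sided, H₁ less) = 0.58476
At α=0.01: p ≥ α → fail to reject H₀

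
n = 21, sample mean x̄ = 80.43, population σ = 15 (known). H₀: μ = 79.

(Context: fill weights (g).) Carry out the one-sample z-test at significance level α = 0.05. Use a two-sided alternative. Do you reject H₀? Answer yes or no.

SE = σ/√n = 15/√21 = 3.2733
z = (x̄−μ₀)/SE = (80.43−79)/3.2733 = 0.4369
p-value (two-sided) = 0.66220
At α=0.05: p ≥ α → fail to reject H₀

reject H₀: no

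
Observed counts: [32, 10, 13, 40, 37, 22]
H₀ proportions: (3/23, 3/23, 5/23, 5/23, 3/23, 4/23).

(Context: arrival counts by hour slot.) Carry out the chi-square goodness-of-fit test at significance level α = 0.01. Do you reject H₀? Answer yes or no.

reject H₀: yes

n = 154; E_i = n·p_i = [20.09, 20.09, 33.48, 33.48, 20.09, 26.78]
χ² = (32−20.09)²/20.09 + (10−20.09)²/20.09 + (13−33.48)²/33.48 + (40−33.48)²/33.48 + (37−20.09)²/20.09 + (22−26.78)²/26.78 = 41.0221
df = 5
p-value (upper-tail) = 0.00000
At α=0.01: p < α → reject H₀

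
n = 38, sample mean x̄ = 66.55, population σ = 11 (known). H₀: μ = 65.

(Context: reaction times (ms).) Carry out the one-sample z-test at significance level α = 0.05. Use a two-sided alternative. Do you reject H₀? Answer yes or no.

SE = σ/√n = 11/√38 = 1.7844
z = (x̄−μ₀)/SE = (66.55−65)/1.7844 = 0.8686
p-value (two-sided) = 0.38505
At α=0.05: p ≥ α → fail to reject H₀

reject H₀: no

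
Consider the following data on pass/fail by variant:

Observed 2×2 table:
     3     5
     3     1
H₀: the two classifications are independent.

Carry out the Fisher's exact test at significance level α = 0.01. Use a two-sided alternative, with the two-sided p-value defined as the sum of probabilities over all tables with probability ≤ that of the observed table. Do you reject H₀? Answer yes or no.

reject H₀: no

Margins: r₁=8, r₂=4, c₁=6, c₂=6, n=12
p_obs = C(8,3)·C(4,3)/C(12,6); sum pmf over tables with pmf ≤ p_obs
p-value (two-sided) = 0.54545
At α=0.01: p ≥ α → fail to reject H₀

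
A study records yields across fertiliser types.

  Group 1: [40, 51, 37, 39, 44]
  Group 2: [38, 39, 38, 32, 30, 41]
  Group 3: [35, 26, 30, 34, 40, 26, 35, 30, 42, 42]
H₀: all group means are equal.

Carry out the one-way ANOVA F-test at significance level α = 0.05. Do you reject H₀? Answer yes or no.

Group means [42.20, 36.33, 34.00], grand mean 36.619
SSB = Σnᵢ(x̄ᵢ−x̄)² = 224.819; SSW = ΣΣ(x−x̄ᵢ)² = 542.133
MSB = 224.819/2 = 112.4095; MSW = 542.133/18 = 30.1185
F = MSB/MSW = 3.7322
df = (2, 18)
p-value (upper-tail) = 0.04406
At α=0.05: p < α → reject H₀

reject H₀: yes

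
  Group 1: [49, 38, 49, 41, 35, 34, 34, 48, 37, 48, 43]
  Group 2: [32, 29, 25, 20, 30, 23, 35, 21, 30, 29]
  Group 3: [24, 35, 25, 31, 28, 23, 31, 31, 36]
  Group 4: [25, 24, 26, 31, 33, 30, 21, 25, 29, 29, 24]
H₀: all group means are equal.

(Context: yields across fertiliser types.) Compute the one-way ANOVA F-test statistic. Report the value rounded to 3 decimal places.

test statistic = 20.617

Group means [41.45, 27.40, 29.33, 27.00], grand mean 31.488
SSB = Σnᵢ(x̄ᵢ−x̄)² = 1523.117; SSW = ΣΣ(x−x̄ᵢ)² = 911.127
MSB = 1523.117/3 = 507.7055; MSW = 911.127/37 = 24.6251
F = MSB/MSW = 20.6174
df = (3, 37)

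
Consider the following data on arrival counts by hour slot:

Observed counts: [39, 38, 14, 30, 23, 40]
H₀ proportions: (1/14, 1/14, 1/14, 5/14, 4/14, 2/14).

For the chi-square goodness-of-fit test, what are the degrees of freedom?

df = k − 1 = 6 − 1 = 5

degrees of freedom = 5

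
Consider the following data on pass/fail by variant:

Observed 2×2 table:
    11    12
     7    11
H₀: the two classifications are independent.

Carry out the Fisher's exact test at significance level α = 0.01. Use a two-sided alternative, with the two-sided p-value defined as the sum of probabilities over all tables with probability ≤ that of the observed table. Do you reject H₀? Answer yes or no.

Margins: r₁=23, r₂=18, c₁=18, c₂=23, n=41
p_obs = C(23,11)·C(18,7)/C(41,18); sum pmf over tables with pmf ≤ p_obs
p-value (two-sided) = 0.75231
At α=0.01: p ≥ α → fail to reject H₀

reject H₀: no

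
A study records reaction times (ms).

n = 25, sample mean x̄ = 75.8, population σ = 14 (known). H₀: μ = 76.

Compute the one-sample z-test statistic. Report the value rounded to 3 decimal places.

SE = σ/√n = 14/√25 = 2.8000
z = (x̄−μ₀)/SE = (75.8−76)/2.8000 = -0.0714

test statistic = -0.071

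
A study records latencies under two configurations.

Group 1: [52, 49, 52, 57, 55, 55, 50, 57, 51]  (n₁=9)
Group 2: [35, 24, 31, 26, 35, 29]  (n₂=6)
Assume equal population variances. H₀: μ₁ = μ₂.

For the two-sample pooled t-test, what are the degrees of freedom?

df = n₁ + n₂ − 2 = 9 + 6 − 2 = 13

degrees of freedom = 13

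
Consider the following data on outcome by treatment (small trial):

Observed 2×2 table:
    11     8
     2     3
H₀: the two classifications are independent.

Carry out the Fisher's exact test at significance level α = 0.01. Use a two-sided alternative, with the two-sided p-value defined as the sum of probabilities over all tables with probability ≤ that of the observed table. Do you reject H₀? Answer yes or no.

reject H₀: no

Margins: r₁=19, r₂=5, c₁=13, c₂=11, n=24
p_obs = C(19,11)·C(5,2)/C(24,13); sum pmf over tables with pmf ≤ p_obs
p-value (two-sided) = 0.62992
At α=0.01: p ≥ α → fail to reject H₀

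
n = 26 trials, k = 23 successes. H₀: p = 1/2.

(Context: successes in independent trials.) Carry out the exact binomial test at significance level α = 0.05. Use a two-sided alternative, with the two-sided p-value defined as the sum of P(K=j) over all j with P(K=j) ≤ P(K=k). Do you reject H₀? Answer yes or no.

Exact binomial: n=26, k=23, p₀=1/2=0.5000
P(X=j) = C(n,j)·p₀^j·(1−p₀)^(n−j); p = Σ P(X=j) over j with P(X=j) ≤ P(X=23)
p-value (two-sided) = 0.00009
At α=0.05: p < α → reject H₀

reject H₀: yes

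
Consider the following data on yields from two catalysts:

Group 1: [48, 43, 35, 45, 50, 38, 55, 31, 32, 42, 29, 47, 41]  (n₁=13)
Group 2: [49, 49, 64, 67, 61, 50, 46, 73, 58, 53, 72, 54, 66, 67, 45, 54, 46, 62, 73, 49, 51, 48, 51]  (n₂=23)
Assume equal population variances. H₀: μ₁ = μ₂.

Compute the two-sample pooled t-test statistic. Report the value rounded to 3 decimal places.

test statistic = -5.081

x̄₁=41.231, s₁=7.918, n₁=13
x̄₂=56.870, s₂=9.348, n₂=23
s_p² = [12·7.918² + 22·9.348²]/34 = 78.6740
SE = √(s_p²·(1/13+1/23)) = 3.0777
t = (41.231−56.870)/3.0777 = -5.0813
df = 34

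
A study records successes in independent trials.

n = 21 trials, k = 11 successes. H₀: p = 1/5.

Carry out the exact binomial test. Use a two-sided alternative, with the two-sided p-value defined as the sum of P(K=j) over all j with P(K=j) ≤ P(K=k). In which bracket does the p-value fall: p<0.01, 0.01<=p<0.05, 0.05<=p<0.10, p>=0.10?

Exact binomial: n=21, k=11, p₀=1/5=0.2000
P(X=j) = C(n,j)·p₀^j·(1−p₀)^(n−j); p = Σ P(X=j) over j with P(X=j) ≤ P(X=11)
p-value (two-sided) = 0.00097
→ bracket: p<0.01

p-value bracket: p<0.01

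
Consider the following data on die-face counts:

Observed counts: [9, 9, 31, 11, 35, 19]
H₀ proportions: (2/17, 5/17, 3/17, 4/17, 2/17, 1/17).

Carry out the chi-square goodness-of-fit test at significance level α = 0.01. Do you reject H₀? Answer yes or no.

reject H₀: yes

n = 114; E_i = n·p_i = [13.41, 33.53, 20.12, 26.82, 13.41, 6.71]
χ² = (9−13.41)²/13.41 + (9−33.53)²/33.53 + (31−20.12)²/20.12 + (11−26.82)²/26.82 + (35−13.41)²/13.41 + (19−6.71)²/6.71 = 91.9063
df = 5
p-value (upper-tail) = 0.00000
At α=0.01: p < α → reject H₀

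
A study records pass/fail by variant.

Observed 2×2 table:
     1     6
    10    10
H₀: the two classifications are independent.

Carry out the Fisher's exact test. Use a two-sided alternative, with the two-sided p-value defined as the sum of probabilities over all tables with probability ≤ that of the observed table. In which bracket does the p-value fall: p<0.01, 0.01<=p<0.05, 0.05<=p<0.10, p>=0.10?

Margins: r₁=7, r₂=20, c₁=11, c₂=16, n=27
p_obs = C(7,1)·C(20,10)/C(27,11); sum pmf over tables with pmf ≤ p_obs
p-value (two-sided) = 0.18320
→ bracket: p>=0.10

p-value bracket: p>=0.10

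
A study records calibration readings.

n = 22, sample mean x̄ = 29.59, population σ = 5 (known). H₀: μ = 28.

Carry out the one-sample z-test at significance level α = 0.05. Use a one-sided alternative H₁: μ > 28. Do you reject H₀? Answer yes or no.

reject H₀: no

SE = σ/√n = 5/√22 = 1.0660
z = (x̄−μ₀)/SE = (29.59−28)/1.0660 = 1.4916
p-value (one-sided, H₁ greater) = 0.06791
At α=0.05: p ≥ α → fail to reject H₀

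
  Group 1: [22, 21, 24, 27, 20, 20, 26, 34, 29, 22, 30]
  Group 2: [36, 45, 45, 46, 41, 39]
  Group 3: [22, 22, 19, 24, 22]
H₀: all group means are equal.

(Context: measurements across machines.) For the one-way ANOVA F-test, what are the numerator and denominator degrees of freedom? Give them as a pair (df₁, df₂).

k = 3 groups, N = 22 total
df = (k−1, N−k) = (3−1, 22−3) = (2, 19)

degrees of freedom = [2, 19]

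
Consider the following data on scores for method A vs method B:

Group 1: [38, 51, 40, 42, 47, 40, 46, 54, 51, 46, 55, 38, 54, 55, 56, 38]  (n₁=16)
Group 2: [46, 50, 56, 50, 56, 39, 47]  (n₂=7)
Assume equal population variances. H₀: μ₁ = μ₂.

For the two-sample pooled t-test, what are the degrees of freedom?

degrees of freedom = 21

df = n₁ + n₂ − 2 = 16 + 7 − 2 = 21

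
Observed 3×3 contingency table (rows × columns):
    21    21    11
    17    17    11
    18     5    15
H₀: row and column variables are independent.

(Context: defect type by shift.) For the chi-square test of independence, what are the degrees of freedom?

degrees of freedom = 4

df = (r−1)(c−1) = (3−1)·(3−1) = 4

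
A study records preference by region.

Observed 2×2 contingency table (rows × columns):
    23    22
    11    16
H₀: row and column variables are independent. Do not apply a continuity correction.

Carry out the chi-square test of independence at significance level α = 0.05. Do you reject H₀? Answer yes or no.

Row totals [45, 27], col totals [34, 38], n=72
χ² = (23−21.25)²/21.25 + (22−23.75)²/23.75 + (11−12.75)²/12.75 + (16−14.25)²/14.25 = 0.7282
df = 1
p-value (upper-tail) = 0.39348
At α=0.05: p ≥ α → fail to reject H₀

reject H₀: no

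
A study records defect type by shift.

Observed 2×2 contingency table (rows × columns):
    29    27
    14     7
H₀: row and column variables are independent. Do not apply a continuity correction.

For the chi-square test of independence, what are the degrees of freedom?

df = (r−1)(c−1) = (2−1)·(2−1) = 1

degrees of freedom = 1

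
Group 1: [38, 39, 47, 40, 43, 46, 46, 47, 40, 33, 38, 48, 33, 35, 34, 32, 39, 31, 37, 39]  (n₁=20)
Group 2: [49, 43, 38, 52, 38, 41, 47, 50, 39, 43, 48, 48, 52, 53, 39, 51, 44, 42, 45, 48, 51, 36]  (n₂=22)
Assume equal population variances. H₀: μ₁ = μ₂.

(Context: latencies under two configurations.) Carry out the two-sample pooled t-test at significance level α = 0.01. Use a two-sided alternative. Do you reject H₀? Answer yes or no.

reject H₀: yes

x̄₁=39.250, s₁=5.408, n₁=20
x̄₂=45.318, s₂=5.295, n₂=22
s_p² = [19·5.408² + 21·5.295²]/40 = 28.6131
SE = √(s_p²·(1/20+1/22)) = 1.6526
t = (39.250−45.318)/1.6526 = -3.6718
df = 40
p-value (two-sided) = 0.00070
At α=0.01: p < α → reject H₀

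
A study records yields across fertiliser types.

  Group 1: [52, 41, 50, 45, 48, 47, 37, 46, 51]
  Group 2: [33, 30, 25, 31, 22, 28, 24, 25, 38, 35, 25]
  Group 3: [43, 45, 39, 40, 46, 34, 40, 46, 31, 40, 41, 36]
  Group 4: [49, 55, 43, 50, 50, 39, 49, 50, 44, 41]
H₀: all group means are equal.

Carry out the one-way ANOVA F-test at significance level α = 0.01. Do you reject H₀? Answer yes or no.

reject H₀: yes

Group means [46.33, 28.73, 40.08, 47.00], grand mean 40.095
SSB = Σnᵢ(x̄ᵢ−x̄)² = 2248.521; SSW = ΣΣ(x−x̄ᵢ)² = 913.098
MSB = 2248.521/3 = 749.5069; MSW = 913.098/38 = 24.0289
F = MSB/MSW = 31.1919
df = (3, 38)
p-value (upper-tail) = 0.00000
At α=0.01: p < α → reject H₀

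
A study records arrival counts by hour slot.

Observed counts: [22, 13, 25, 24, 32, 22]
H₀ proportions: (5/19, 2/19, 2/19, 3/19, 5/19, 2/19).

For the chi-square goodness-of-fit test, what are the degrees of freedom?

degrees of freedom = 5

df = k − 1 = 6 − 1 = 5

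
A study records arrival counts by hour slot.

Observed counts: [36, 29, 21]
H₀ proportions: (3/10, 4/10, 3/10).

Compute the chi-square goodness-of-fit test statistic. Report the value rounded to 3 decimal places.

test statistic = 5.773

n = 86; E_i = n·p_i = [25.80, 34.40, 25.80]
χ² = (36−25.80)²/25.80 + (29−34.40)²/34.40 + (21−25.80)²/25.80 = 5.7733
df = 2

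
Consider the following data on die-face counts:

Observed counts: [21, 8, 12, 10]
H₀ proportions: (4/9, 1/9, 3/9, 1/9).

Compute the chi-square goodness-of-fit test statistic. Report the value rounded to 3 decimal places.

n = 51; E_i = n·p_i = [22.67, 5.67, 17.00, 5.67]
χ² = (21−22.67)²/22.67 + (8−5.67)²/5.67 + (12−17.00)²/17.00 + (10−5.67)²/5.67 = 5.8676
df = 3

test statistic = 5.868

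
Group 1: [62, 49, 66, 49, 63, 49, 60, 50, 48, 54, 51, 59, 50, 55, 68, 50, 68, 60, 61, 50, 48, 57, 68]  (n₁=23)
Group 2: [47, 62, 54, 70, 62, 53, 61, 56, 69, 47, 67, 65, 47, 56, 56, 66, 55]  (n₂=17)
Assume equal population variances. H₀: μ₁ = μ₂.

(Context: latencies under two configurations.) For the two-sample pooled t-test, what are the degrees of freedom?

degrees of freedom = 38

df = n₁ + n₂ − 2 = 23 + 17 − 2 = 38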